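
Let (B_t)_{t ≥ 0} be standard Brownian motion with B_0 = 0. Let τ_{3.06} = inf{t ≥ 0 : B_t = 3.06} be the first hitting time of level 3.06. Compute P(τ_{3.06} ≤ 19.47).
P(τ_{3.06} ≤ 19.47) = 2(1 − Φ(3.06/√19.47)) = 2(1 − Φ(0.6935)) ≈ 0.4880

By the reflection principle for standard BM, P(τ_b ≤ t) = 2 · P(B_t ≥ b). Since B_t ~ N(0, t), P(B_t ≥ 3.06) = 1 − Φ(3.06/√t) = 1 − Φ(3.06/√19.47) = 1 − Φ(0.6935) ≈ 0.24400. Doubling: P(τ_{3.06} ≤ 19.47) ≈ 2 · 0.24400 = 0.48800 ≈ 0.4880.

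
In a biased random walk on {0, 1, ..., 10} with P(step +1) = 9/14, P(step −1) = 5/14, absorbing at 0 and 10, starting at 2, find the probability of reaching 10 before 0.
P(hit 10 before 0) = (1 − (5/9)^2) / (1 − (5/9)^10) = 43046721/62089621

Let u_k denote P(reach 10 before 0 | start at k). Boundary: u_0 = 0, u_10 = 1. Recurrence: u_k = 9/14·u_{k+1} + 5/14·u_{k-1} for 1 ≤ k ≤ 9. Try u_k = A + B·r^k with r = q/p = (5/14)/(9/14) = 5/9. Substitution satisfies the recurrence; boundary conditions give:
  u_k = (1 − r^k) / (1 − r^N) = (1 − (5/9)^2) / (1 − (5/9)^10) = 43046721/62089621.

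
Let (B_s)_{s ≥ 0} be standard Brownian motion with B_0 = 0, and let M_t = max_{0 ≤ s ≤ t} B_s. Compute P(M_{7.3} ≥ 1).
P(M_{7.3} ≥ 1) = 2·P(B_{7.3} ≥ 1) = 2(1 − Φ(1/√7.3)) ≈ 0.7113

By the reflection principle for Brownian motion, P(M_t ≥ a) = 2 · P(B_t ≥ a) for a ≥ 0. Since B_t ~ N(0, t), P(B_t ≥ 1) = 1 − Φ(1/√t) = 1 − Φ(1/√7.3) = 1 − Φ(0.3701). So
  P(M_{7.3} ≥ 1) = 2(1 − Φ(0.3701)) ≈ 0.7113.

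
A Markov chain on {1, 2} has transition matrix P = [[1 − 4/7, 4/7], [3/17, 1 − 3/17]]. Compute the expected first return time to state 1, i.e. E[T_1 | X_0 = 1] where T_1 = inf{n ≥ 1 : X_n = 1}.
E[T_1 | X_0 = 1] = 1/π_1 = 89/21

For an irreducible recurrent Markov chain with stationary distribution π, E[T_i | X_0 = i] = 1/π_i (Kac's formula). Here π_1 = (3/17)/(4/7 + 3/17) = (3/17)/(89/119) = 21/89, so E[T_1 | X_0 = 1] = 1/π_1 = (4/7 + 3/17)/(3/17) = (89/119)/(3/17) = 89/21.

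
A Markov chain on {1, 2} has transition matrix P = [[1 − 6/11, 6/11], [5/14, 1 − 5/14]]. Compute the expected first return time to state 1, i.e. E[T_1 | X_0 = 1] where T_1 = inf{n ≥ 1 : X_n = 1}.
E[T_1 | X_0 = 1] = 1/π_1 = 139/55

For an irreducible recurrent Markov chain with stationary distribution π, E[T_i | X_0 = i] = 1/π_i (Kac's formula). Here π_1 = (5/14)/(6/11 + 5/14) = (5/14)/(139/154) = 55/139, so E[T_1 | X_0 = 1] = 1/π_1 = (6/11 + 5/14)/(5/14) = (139/154)/(5/14) = 139/55.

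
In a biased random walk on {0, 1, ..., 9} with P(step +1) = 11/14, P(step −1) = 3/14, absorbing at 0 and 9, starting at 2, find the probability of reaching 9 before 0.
P(hit 9 before 0) = (1 − (3/11)^2) / (1 − (3/11)^9) = 272820394/294741001

Let u_k denote P(reach 9 before 0 | start at k). Boundary: u_0 = 0, u_9 = 1. Recurrence: u_k = 11/14·u_{k+1} + 3/14·u_{k-1} for 1 ≤ k ≤ 8. Try u_k = A + B·r^k with r = q/p = (3/14)/(11/14) = 3/11. Substitution satisfies the recurrence; boundary conditions give:
  u_k = (1 − r^k) / (1 − r^N) = (1 − (3/11)^2) / (1 − (3/11)^9) = 272820394/294741001.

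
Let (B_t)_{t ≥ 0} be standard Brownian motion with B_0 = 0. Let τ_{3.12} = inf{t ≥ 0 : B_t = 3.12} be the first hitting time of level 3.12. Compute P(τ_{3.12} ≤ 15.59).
P(τ_{3.12} ≤ 15.59) = 2(1 − Φ(3.12/√15.59)) = 2(1 − Φ(0.7902)) ≈ 0.4294

By the reflection principle for standard BM, P(τ_b ≤ t) = 2 · P(B_t ≥ b). Since B_t ~ N(0, t), P(B_t ≥ 3.12) = 1 − Φ(3.12/√t) = 1 − Φ(3.12/√15.59) = 1 − Φ(0.7902) ≈ 0.21471. Doubling: P(τ_{3.12} ≤ 15.59) ≈ 2 · 0.21471 = 0.42942 ≈ 0.4294.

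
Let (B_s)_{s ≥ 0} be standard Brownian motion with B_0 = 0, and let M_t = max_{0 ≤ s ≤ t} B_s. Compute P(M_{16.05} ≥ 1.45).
P(M_{16.05} ≥ 1.45) = 2·P(B_{16.05} ≥ 1.45) = 2(1 − Φ(1.45/√16.05)) ≈ 0.7174

By the reflection principle for Brownian motion, P(M_t ≥ a) = 2 · P(B_t ≥ a) for a ≥ 0. Since B_t ~ N(0, t), P(B_t ≥ 1.45) = 1 − Φ(1.45/√t) = 1 − Φ(1.45/√16.05) = 1 − Φ(0.3619). So
  P(M_{16.05} ≥ 1.45) = 2(1 − Φ(0.3619)) ≈ 0.7174.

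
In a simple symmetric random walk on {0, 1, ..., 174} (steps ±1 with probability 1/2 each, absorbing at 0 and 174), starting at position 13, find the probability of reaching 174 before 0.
P(hit 174 before 0) = 13/174

Let u_k = P(hit 174 before 0 | start at k). Then u_0 = 0, u_174 = 1, and u_k = u_{k-1}/2 + u_{k+1}/2 for 1 ≤ k ≤ 173. This harmonic recurrence is solved by u_k = k/174, giving u_13 = 13/174.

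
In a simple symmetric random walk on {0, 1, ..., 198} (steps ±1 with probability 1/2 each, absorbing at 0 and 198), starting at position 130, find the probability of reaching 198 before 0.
P(hit 198 before 0) = 130/198 = 65/99

Let u_k = P(hit 198 before 0 | start at k). Then u_0 = 0, u_198 = 1, and u_k = u_{k-1}/2 + u_{k+1}/2 for 1 ≤ k ≤ 197. This harmonic recurrence is solved by u_k = k/198, giving u_130 = 130/198 = 65/99.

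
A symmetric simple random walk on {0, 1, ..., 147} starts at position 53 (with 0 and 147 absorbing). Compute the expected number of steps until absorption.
E[τ | X_0 = 53] = 4982

Let v_k = E[τ | X_0 = k]. Boundary: v_0 = v_147 = 0. Recurrence: v_k = 1 + (v_{k-1} + v_{k+1})/2 for 1 ≤ k ≤ 146. The particular solution to v_k − (v_{k-1} + v_{k+1})/2 = 1 is v_k = −k^2. Adding homogeneous solution A + B k and matching boundaries gives v_k = k (147 − k). Substituting k = 53: v_53 = 53 · 94 = 4982.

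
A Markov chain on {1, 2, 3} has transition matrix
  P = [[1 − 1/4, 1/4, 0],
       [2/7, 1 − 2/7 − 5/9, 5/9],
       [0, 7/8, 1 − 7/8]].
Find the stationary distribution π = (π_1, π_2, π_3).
π = (72/175, 9/25, 8/35)

This is a birth-death chain on three states, which satisfies detailed balance: π_1 · P_{12} = π_2 · P_{21} and π_2 · P_{23} = π_3 · P_{32}.
From π_1 · 1/4 = π_2 · 2/7: π_2/π_1 = (1/4)/(2/7) = 7/8.
From π_2 · 5/9 = π_3 · 7/8: π_3/π_2 = (5/9)/(7/8) = 40/63.
Take π_1 proportional to 1; then unnormalized π = (1, 7/8, 5/9). Normalize by dividing by the sum 175/72:
  π = (72/175, 9/25, 8/35).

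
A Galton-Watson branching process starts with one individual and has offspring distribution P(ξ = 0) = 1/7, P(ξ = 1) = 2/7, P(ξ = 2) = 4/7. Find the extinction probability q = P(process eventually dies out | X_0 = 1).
q = 1/4

The pgf is f(s) = 1/7 + 2/7·s + 4/7·s². The extinction probability q is the smallest fixed point of f in [0, 1]. Setting s = f(s):
  4/7·s² + (2/7 − 1)·s + 1/7 = 0
  4/7·s² − (1/7 + 4/7)·s + 1/7 = 0
which factors as (s − 1)·(4/7·s − 1/7) = 0, giving roots s = 1 and s = (1/7)/(4/7) = 1/4.
Mean offspring μ = 2/7 + 2·4/7 = 10/7 > 1 (supercritical), so q < 1. The extinction probability is the smaller root: q = (1/7)/(4/7) = 1/4.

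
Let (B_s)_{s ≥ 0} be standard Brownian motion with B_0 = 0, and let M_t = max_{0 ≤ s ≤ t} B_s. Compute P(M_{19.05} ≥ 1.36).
P(M_{19.05} ≥ 1.36) = 2·P(B_{19.05} ≥ 1.36) = 2(1 − Φ(1.36/√19.05)) ≈ 0.7553

By the reflection principle for Brownian motion, P(M_t ≥ a) = 2 · P(B_t ≥ a) for a ≥ 0. Since B_t ~ N(0, t), P(B_t ≥ 1.36) = 1 − Φ(1.36/√t) = 1 − Φ(1.36/√19.05) = 1 − Φ(0.3116). So
  P(M_{19.05} ≥ 1.36) = 2(1 − Φ(0.3116)) ≈ 0.7553.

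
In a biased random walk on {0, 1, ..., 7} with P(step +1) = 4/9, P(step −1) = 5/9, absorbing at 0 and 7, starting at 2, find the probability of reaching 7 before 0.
P(hit 7 before 0) = (1 − (5/4)^2) / (1 − (5/4)^7) = 9216/61741

Let u_k denote P(reach 7 before 0 | start at k). Boundary: u_0 = 0, u_7 = 1. Recurrence: u_k = 4/9·u_{k+1} + 5/9·u_{k-1} for 1 ≤ k ≤ 6. Try u_k = A + B·r^k with r = q/p = (5/9)/(4/9) = 5/4. Substitution satisfies the recurrence; boundary conditions give:
  u_k = (1 − r^k) / (1 − r^N) = (1 − (5/4)^2) / (1 − (5/4)^7) = 9216/61741.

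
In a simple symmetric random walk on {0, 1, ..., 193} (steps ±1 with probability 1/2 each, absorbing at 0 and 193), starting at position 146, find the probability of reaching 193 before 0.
P(hit 193 before 0) = 146/193

Let u_k = P(hit 193 before 0 | start at k). Then u_0 = 0, u_193 = 1, and u_k = u_{k-1}/2 + u_{k+1}/2 for 1 ≤ k ≤ 192. This harmonic recurrence is solved by u_k = k/193, giving u_146 = 146/193.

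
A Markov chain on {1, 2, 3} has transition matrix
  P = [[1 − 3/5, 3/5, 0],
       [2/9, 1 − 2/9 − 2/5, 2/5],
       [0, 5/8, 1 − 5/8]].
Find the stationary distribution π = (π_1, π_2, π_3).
π = (250/1357, 675/1357, 432/1357)

This is a birth-death chain on three states, which satisfies detailed balance: π_1 · P_{12} = π_2 · P_{21} and π_2 · P_{23} = π_3 · P_{32}.
From π_1 · 3/5 = π_2 · 2/9: π_2/π_1 = (3/5)/(2/9) = 27/10.
From π_2 · 2/5 = π_3 · 5/8: π_3/π_2 = (2/5)/(5/8) = 16/25.
Take π_1 proportional to 1; then unnormalized π = (1, 27/10, 216/125). Normalize by dividing by the sum 1357/250:
  π = (250/1357, 675/1357, 432/1357).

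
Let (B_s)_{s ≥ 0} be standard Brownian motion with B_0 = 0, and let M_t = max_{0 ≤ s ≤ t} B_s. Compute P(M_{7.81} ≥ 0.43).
P(M_{7.81} ≥ 0.43) = 2·P(B_{7.81} ≥ 0.43) = 2(1 − Φ(0.43/√7.81)) ≈ 0.8777

By the reflection principle for Brownian motion, P(M_t ≥ a) = 2 · P(B_t ≥ a) for a ≥ 0. Since B_t ~ N(0, t), P(B_t ≥ 0.43) = 1 − Φ(0.43/√t) = 1 − Φ(0.43/√7.81) = 1 − Φ(0.1539). So
  P(M_{7.81} ≥ 0.43) = 2(1 − Φ(0.1539)) ≈ 0.8777.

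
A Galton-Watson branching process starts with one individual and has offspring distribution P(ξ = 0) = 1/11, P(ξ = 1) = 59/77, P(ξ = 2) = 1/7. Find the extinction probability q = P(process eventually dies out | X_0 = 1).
q = 7/11

The pgf is f(s) = 1/11 + 59/77·s + 1/7·s². The extinction probability q is the smallest fixed point of f in [0, 1]. Setting s = f(s):
  1/7·s² + (59/77 − 1)·s + 1/11 = 0
  1/7·s² − (1/11 + 1/7)·s + 1/11 = 0
which factors as (s − 1)·(1/7·s − 1/11) = 0, giving roots s = 1 and s = (1/11)/(1/7) = 7/11.
Mean offspring μ = 59/77 + 2·1/7 = 81/77 > 1 (supercritical), so q < 1. The extinction probability is the smaller root: q = (1/11)/(1/7) = 7/11.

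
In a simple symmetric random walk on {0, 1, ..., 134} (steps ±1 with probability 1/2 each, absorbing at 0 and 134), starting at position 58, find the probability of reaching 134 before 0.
P(hit 134 before 0) = 58/134 = 29/67

Let u_k = P(hit 134 before 0 | start at k). Then u_0 = 0, u_134 = 1, and u_k = u_{k-1}/2 + u_{k+1}/2 for 1 ≤ k ≤ 133. This harmonic recurrence is solved by u_k = k/134, giving u_58 = 58/134 = 29/67.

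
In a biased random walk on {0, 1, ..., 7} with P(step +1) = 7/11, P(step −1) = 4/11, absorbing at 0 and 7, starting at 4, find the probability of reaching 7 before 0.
P(hit 7 before 0) = (1 − (4/7)^4) / (1 − (4/7)^7) = 245245/269053

Let u_k denote P(reach 7 before 0 | start at k). Boundary: u_0 = 0, u_7 = 1. Recurrence: u_k = 7/11·u_{k+1} + 4/11·u_{k-1} for 1 ≤ k ≤ 6. Try u_k = A + B·r^k with r = q/p = (4/11)/(7/11) = 4/7. Substitution satisfies the recurrence; boundary conditions give:
  u_k = (1 − r^k) / (1 − r^N) = (1 − (4/7)^4) / (1 − (4/7)^7) = 245245/269053.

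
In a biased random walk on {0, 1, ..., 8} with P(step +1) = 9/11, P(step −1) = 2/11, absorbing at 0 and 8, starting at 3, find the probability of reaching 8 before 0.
P(hit 8 before 0) = (1 − (2/9)^3) / (1 − (2/9)^8) = 6082047/6149495

Let u_k denote P(reach 8 before 0 | start at k). Boundary: u_0 = 0, u_8 = 1. Recurrence: u_k = 9/11·u_{k+1} + 2/11·u_{k-1} for 1 ≤ k ≤ 7. Try u_k = A + B·r^k with r = q/p = (2/11)/(9/11) = 2/9. Substitution satisfies the recurrence; boundary conditions give:
  u_k = (1 − r^k) / (1 − r^N) = (1 − (2/9)^3) / (1 − (2/9)^8) = 6082047/6149495.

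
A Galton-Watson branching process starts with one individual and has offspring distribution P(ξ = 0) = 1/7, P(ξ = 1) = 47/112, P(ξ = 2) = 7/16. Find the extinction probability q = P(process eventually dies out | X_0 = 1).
q = 16/49

The pgf is f(s) = 1/7 + 47/112·s + 7/16·s². The extinction probability q is the smallest fixed point of f in [0, 1]. Setting s = f(s):
  7/16·s² + (47/112 − 1)·s + 1/7 = 0
  7/16·s² − (1/7 + 7/16)·s + 1/7 = 0
which factors as (s − 1)·(7/16·s − 1/7) = 0, giving roots s = 1 and s = (1/7)/(7/16) = 16/49.
Mean offspring μ = 47/112 + 2·7/16 = 145/112 > 1 (supercritical), so q < 1. The extinction probability is the smaller root: q = (1/7)/(7/16) = 16/49.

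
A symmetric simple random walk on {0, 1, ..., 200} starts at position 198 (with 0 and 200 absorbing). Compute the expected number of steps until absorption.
E[τ | X_0 = 198] = 396

Let v_k = E[τ | X_0 = k]. Boundary: v_0 = v_200 = 0. Recurrence: v_k = 1 + (v_{k-1} + v_{k+1})/2 for 1 ≤ k ≤ 199. The particular solution to v_k − (v_{k-1} + v_{k+1})/2 = 1 is v_k = −k^2. Adding homogeneous solution A + B k and matching boundaries gives v_k = k (200 − k). Substituting k = 198: v_198 = 198 · 2 = 396.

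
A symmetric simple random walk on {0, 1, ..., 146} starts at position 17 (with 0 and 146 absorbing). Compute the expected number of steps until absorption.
E[τ | X_0 = 17] = 2193

Let v_k = E[τ | X_0 = k]. Boundary: v_0 = v_146 = 0. Recurrence: v_k = 1 + (v_{k-1} + v_{k+1})/2 for 1 ≤ k ≤ 145. The particular solution to v_k − (v_{k-1} + v_{k+1})/2 = 1 is v_k = −k^2. Adding homogeneous solution A + B k and matching boundaries gives v_k = k (146 − k). Substituting k = 17: v_17 = 17 · 129 = 2193.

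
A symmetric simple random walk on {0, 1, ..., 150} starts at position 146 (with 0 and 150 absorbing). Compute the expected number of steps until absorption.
E[τ | X_0 = 146] = 584

Let v_k = E[τ | X_0 = k]. Boundary: v_0 = v_150 = 0. Recurrence: v_k = 1 + (v_{k-1} + v_{k+1})/2 for 1 ≤ k ≤ 149. The particular solution to v_k − (v_{k-1} + v_{k+1})/2 = 1 is v_k = −k^2. Adding homogeneous solution A + B k and matching boundaries gives v_k = k (150 − k). Substituting k = 146: v_146 = 146 · 4 = 584.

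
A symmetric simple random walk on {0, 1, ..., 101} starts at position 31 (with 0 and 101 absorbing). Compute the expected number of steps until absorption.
E[τ | X_0 = 31] = 2170

Let v_k = E[τ | X_0 = k]. Boundary: v_0 = v_101 = 0. Recurrence: v_k = 1 + (v_{k-1} + v_{k+1})/2 for 1 ≤ k ≤ 100. The particular solution to v_k − (v_{k-1} + v_{k+1})/2 = 1 is v_k = −k^2. Adding homogeneous solution A + B k and matching boundaries gives v_k = k (101 − k). Substituting k = 31: v_31 = 31 · 70 = 2170.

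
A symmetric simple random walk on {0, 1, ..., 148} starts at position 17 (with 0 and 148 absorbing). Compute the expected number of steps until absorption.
E[τ | X_0 = 17] = 2227

Let v_k = E[τ | X_0 = k]. Boundary: v_0 = v_148 = 0. Recurrence: v_k = 1 + (v_{k-1} + v_{k+1})/2 for 1 ≤ k ≤ 147. The particular solution to v_k − (v_{k-1} + v_{k+1})/2 = 1 is v_k = −k^2. Adding homogeneous solution A + B k and matching boundaries gives v_k = k (148 − k). Substituting k = 17: v_17 = 17 · 131 = 2227.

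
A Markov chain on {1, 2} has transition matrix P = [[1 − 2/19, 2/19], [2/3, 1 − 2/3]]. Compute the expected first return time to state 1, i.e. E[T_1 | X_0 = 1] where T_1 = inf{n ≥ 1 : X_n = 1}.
E[T_1 | X_0 = 1] = 1/π_1 = 22/19

For an irreducible recurrent Markov chain with stationary distribution π, E[T_i | X_0 = i] = 1/π_i (Kac's formula). Here π_1 = (2/3)/(2/19 + 2/3) = (2/3)/(44/57) = 19/22, so E[T_1 | X_0 = 1] = 1/π_1 = (2/19 + 2/3)/(2/3) = (44/57)/(2/3) = 22/19.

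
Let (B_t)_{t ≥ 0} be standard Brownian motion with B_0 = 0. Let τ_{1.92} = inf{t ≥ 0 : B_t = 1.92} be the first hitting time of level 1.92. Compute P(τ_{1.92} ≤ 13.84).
P(τ_{1.92} ≤ 13.84) = 2(1 − Φ(1.92/√13.84)) = 2(1 − Φ(0.5161)) ≈ 0.6058

By the reflection principle for standard BM, P(τ_b ≤ t) = 2 · P(B_t ≥ b). Since B_t ~ N(0, t), P(B_t ≥ 1.92) = 1 − Φ(1.92/√t) = 1 − Φ(1.92/√13.84) = 1 − Φ(0.5161) ≈ 0.30289. Doubling: P(τ_{1.92} ≤ 13.84) ≈ 2 · 0.30289 = 0.60578 ≈ 0.6058.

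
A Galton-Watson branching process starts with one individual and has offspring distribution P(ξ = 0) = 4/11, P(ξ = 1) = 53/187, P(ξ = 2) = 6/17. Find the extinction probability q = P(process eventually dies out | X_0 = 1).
q = 1

Mean offspring μ = 0·4/11 + 1·53/187 + 2·6/17 = 185/187 ≤ 1. For μ ≤ 1 with offspring not concentrated at 1, the Galton-Watson process goes extinct almost surely, so q = 1.
(Algebraic check: The pgf is f(s) = 4/11 + 53/187·s + 6/17·s². The extinction probability q is the smallest fixed point of f in [0, 1]. Setting s = f(s):
  6/17·s² + (53/187 − 1)·s + 4/11 = 0
  6/17·s² − (4/11 + 6/17)·s + 4/11 = 0
which factors as (s − 1)·(6/17·s − 4/11) = 0, giving roots s = 1 and s = (4/11)/(6/17) = 34/33. Since 34/33 ≥ 1, the smallest root in [0, 1] is s = 1.)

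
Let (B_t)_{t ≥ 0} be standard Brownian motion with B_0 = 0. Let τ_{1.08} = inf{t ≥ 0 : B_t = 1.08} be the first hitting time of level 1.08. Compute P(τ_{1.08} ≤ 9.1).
P(τ_{1.08} ≤ 9.1) = 2(1 − Φ(1.08/√9.1)) = 2(1 − Φ(0.3580)) ≈ 0.7203

By the reflection principle for standard BM, P(τ_b ≤ t) = 2 · P(B_t ≥ b). Since B_t ~ N(0, t), P(B_t ≥ 1.08) = 1 − Φ(1.08/√t) = 1 − Φ(1.08/√9.1) = 1 − Φ(0.3580) ≈ 0.36017. Doubling: P(τ_{1.08} ≤ 9.1) ≈ 2 · 0.36017 = 0.72034 ≈ 0.7203.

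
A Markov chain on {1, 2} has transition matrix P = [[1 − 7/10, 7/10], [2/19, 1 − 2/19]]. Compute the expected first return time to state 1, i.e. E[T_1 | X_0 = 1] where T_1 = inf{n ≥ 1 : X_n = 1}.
E[T_1 | X_0 = 1] = 1/π_1 = 153/20

For an irreducible recurrent Markov chain with stationary distribution π, E[T_i | X_0 = i] = 1/π_i (Kac's formula). Here π_1 = (2/19)/(7/10 + 2/19) = (2/19)/(153/190) = 20/153, so E[T_1 | X_0 = 1] = 1/π_1 = (7/10 + 2/19)/(2/19) = (153/190)/(2/19) = 153/20.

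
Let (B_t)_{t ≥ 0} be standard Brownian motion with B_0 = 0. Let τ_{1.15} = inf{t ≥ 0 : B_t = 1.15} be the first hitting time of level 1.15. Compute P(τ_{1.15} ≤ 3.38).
P(τ_{1.15} ≤ 3.38) = 2(1 − Φ(1.15/√3.38)) = 2(1 − Φ(0.6255)) ≈ 0.5316

By the reflection principle for standard BM, P(τ_b ≤ t) = 2 · P(B_t ≥ b). Since B_t ~ N(0, t), P(B_t ≥ 1.15) = 1 − Φ(1.15/√t) = 1 − Φ(1.15/√3.38) = 1 − Φ(0.6255) ≈ 0.26582. Doubling: P(τ_{1.15} ≤ 3.38) ≈ 2 · 0.26582 = 0.53164 ≈ 0.5316.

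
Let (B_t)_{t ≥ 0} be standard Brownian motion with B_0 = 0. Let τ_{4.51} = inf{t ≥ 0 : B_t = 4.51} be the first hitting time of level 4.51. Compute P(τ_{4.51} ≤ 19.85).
P(τ_{4.51} ≤ 19.85) = 2(1 − Φ(4.51/√19.85)) = 2(1 − Φ(1.0123)) ≈ 0.3114

By the reflection principle for standard BM, P(τ_b ≤ t) = 2 · P(B_t ≥ b). Since B_t ~ N(0, t), P(B_t ≥ 4.51) = 1 − Φ(4.51/√t) = 1 − Φ(4.51/√19.85) = 1 − Φ(1.0123) ≈ 0.15570. Doubling: P(τ_{4.51} ≤ 19.85) ≈ 2 · 0.15570 = 0.31140 ≈ 0.3114.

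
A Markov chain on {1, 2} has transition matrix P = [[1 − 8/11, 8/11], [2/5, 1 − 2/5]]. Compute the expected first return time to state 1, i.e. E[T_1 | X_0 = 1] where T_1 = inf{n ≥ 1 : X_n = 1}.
E[T_1 | X_0 = 1] = 1/π_1 = 31/11

For an irreducible recurrent Markov chain with stationary distribution π, E[T_i | X_0 = i] = 1/π_i (Kac's formula). Here π_1 = (2/5)/(8/11 + 2/5) = (2/5)/(62/55) = 11/31, so E[T_1 | X_0 = 1] = 1/π_1 = (8/11 + 2/5)/(2/5) = (62/55)/(2/5) = 31/11.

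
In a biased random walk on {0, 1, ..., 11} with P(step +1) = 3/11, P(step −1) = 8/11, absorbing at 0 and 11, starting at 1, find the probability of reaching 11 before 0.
P(hit 11 before 0) = (1 − (8/3)^1) / (1 − (8/3)^11) = 59049/1717951489

Let u_k denote P(reach 11 before 0 | start at k). Boundary: u_0 = 0, u_11 = 1. Recurrence: u_k = 3/11·u_{k+1} + 8/11·u_{k-1} for 1 ≤ k ≤ 10. Try u_k = A + B·r^k with r = q/p = (8/11)/(3/11) = 8/3. Substitution satisfies the recurrence; boundary conditions give:
  u_k = (1 − r^k) / (1 − r^N) = (1 − (8/3)^1) / (1 − (8/3)^11) = 59049/1717951489.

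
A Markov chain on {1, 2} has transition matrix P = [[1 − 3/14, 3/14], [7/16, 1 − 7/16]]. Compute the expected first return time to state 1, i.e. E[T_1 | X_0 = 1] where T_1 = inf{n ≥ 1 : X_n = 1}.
E[T_1 | X_0 = 1] = 1/π_1 = 73/49

For an irreducible recurrent Markov chain with stationary distribution π, E[T_i | X_0 = i] = 1/π_i (Kac's formula). Here π_1 = (7/16)/(3/14 + 7/16) = (7/16)/(73/112) = 49/73, so E[T_1 | X_0 = 1] = 1/π_1 = (3/14 + 7/16)/(7/16) = (73/112)/(7/16) = 73/49.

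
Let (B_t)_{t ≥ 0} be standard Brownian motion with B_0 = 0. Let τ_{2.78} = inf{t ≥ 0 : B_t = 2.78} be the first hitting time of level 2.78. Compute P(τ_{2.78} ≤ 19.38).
P(τ_{2.78} ≤ 19.38) = 2(1 − Φ(2.78/√19.38)) = 2(1 − Φ(0.6315)) ≈ 0.5277

By the reflection principle for standard BM, P(τ_b ≤ t) = 2 · P(B_t ≥ b). Since B_t ~ N(0, t), P(B_t ≥ 2.78) = 1 − Φ(2.78/√t) = 1 − Φ(2.78/√19.38) = 1 − Φ(0.6315) ≈ 0.26386. Doubling: P(τ_{2.78} ≤ 19.38) ≈ 2 · 0.26386 = 0.52772 ≈ 0.5277.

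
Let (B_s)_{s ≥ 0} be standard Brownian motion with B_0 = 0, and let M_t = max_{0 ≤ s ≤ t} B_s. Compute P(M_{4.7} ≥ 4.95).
P(M_{4.7} ≥ 4.95) = 2·P(B_{4.7} ≥ 4.95) = 2(1 − Φ(4.95/√4.7)) ≈ 0.0224

By the reflection principle for Brownian motion, P(M_t ≥ a) = 2 · P(B_t ≥ a) for a ≥ 0. Since B_t ~ N(0, t), P(B_t ≥ 4.95) = 1 − Φ(4.95/√t) = 1 − Φ(4.95/√4.7) = 1 − Φ(2.2833). So
  P(M_{4.7} ≥ 4.95) = 2(1 − Φ(2.2833)) ≈ 0.0224.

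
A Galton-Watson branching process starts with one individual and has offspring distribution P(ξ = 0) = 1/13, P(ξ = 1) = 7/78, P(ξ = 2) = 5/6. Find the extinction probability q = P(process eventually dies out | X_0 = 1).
q = 6/65

The pgf is f(s) = 1/13 + 7/78·s + 5/6·s². The extinction probability q is the smallest fixed point of f in [0, 1]. Setting s = f(s):
  5/6·s² + (7/78 − 1)·s + 1/13 = 0
  5/6·s² − (1/13 + 5/6)·s + 1/13 = 0
which factors as (s − 1)·(5/6·s − 1/13) = 0, giving roots s = 1 and s = (1/13)/(5/6) = 6/65.
Mean offspring μ = 7/78 + 2·5/6 = 137/78 > 1 (supercritical), so q < 1. The extinction probability is the smaller root: q = (1/13)/(5/6) = 6/65.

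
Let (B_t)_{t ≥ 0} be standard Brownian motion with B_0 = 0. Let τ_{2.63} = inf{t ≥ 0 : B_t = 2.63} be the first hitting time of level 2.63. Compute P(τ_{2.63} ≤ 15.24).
P(τ_{2.63} ≤ 15.24) = 2(1 − Φ(2.63/√15.24)) = 2(1 − Φ(0.6737)) ≈ 0.5005

By the reflection principle for standard BM, P(τ_b ≤ t) = 2 · P(B_t ≥ b). Since B_t ~ N(0, t), P(B_t ≥ 2.63) = 1 − Φ(2.63/√t) = 1 − Φ(2.63/√15.24) = 1 − Φ(0.6737) ≈ 0.25025. Doubling: P(τ_{2.63} ≤ 15.24) ≈ 2 · 0.25025 = 0.50050 ≈ 0.5005.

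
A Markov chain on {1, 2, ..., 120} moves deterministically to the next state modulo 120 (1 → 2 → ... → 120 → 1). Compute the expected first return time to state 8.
E[T_8 | X_0 = 8] = 120

The chain cycles deterministically, so starting at state 8 it returns in exactly 120 steps. Equivalently, the stationary distribution is uniform π_j = 1/120 for every state j, so by Kac's formula E[T_8] = 1/π_8 = 120.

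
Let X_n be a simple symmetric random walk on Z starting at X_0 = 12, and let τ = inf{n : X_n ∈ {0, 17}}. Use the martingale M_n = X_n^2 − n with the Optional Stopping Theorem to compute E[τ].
E[τ] = 60

M_n = X_n^2 − n is a martingale (since E[X_{n+1}^2 | F_n] = X_n^2 + 1). By OST (τ has finite mean in a bounded region), E[M_τ] = E[M_0] = X_0^2 − 0 = 12^2 = 144. Also E[M_τ] = E[X_τ^2] − E[τ]. The walk exits at 0 or 17, with P(hit 17 first) = 12/17, so E[X_τ^2] = 17^2 · 12/17 + 0 = 204. Thus E[τ] = E[X_τ^2] − E[M_τ] = 204 − 144 = 60 = 12(17 − 12) = 60.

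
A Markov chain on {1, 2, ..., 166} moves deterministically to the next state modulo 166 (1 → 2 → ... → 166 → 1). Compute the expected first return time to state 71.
E[T_71 | X_0 = 71] = 166

The chain cycles deterministically, so starting at state 71 it returns in exactly 166 steps. Equivalently, the stationary distribution is uniform π_j = 1/166 for every state j, so by Kac's formula E[T_71] = 1/π_71 = 166.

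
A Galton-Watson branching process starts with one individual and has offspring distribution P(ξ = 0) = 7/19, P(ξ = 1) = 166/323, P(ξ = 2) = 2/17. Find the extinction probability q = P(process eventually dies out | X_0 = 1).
q = 1

Mean offspring μ = 0·7/19 + 1·166/323 + 2·2/17 = 242/323 ≤ 1. For μ ≤ 1 with offspring not concentrated at 1, the Galton-Watson process goes extinct almost surely, so q = 1.
(Algebraic check: The pgf is f(s) = 7/19 + 166/323·s + 2/17·s². The extinction probability q is the smallest fixed point of f in [0, 1]. Setting s = f(s):
  2/17·s² + (166/323 − 1)·s + 7/19 = 0
  2/17·s² − (7/19 + 2/17)·s + 7/19 = 0
which factors as (s − 1)·(2/17·s − 7/19) = 0, giving roots s = 1 and s = (7/19)/(2/17) = 119/38. Since 119/38 ≥ 1, the smallest root in [0, 1] is s = 1.)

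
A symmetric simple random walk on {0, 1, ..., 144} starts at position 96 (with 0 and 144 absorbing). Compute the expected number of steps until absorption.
E[τ | X_0 = 96] = 4608

Let v_k = E[τ | X_0 = k]. Boundary: v_0 = v_144 = 0. Recurrence: v_k = 1 + (v_{k-1} + v_{k+1})/2 for 1 ≤ k ≤ 143. The particular solution to v_k − (v_{k-1} + v_{k+1})/2 = 1 is v_k = −k^2. Adding homogeneous solution A + B k and matching boundaries gives v_k = k (144 − k). Substituting k = 96: v_96 = 96 · 48 = 4608.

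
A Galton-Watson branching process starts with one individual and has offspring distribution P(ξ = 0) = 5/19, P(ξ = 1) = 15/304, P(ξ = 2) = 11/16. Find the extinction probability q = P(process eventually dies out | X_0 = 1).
q = 80/209

The pgf is f(s) = 5/19 + 15/304·s + 11/16·s². The extinction probability q is the smallest fixed point of f in [0, 1]. Setting s = f(s):
  11/16·s² + (15/304 − 1)·s + 5/19 = 0
  11/16·s² − (5/19 + 11/16)·s + 5/19 = 0
which factors as (s − 1)·(11/16·s − 5/19) = 0, giving roots s = 1 and s = (5/19)/(11/16) = 80/209.
Mean offspring μ = 15/304 + 2·11/16 = 433/304 > 1 (supercritical), so q < 1. The extinction probability is the smaller root: q = (5/19)/(11/16) = 80/209.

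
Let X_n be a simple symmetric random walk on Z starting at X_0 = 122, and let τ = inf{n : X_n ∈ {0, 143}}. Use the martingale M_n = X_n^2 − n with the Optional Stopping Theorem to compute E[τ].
E[τ] = 2562

M_n = X_n^2 − n is a martingale (since E[X_{n+1}^2 | F_n] = X_n^2 + 1). By OST (τ has finite mean in a bounded region), E[M_τ] = E[M_0] = X_0^2 − 0 = 122^2 = 14884. Also E[M_τ] = E[X_τ^2] − E[τ]. The walk exits at 0 or 143, with P(hit 143 first) = 122/143, so E[X_τ^2] = 143^2 · 122/143 + 0 = 17446. Thus E[τ] = E[X_τ^2] − E[M_τ] = 17446 − 14884 = 2562 = 122(143 − 122) = 2562.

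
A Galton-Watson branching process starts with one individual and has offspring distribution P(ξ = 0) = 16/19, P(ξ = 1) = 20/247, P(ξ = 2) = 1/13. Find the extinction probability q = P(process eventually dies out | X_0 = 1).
q = 1

Mean offspring μ = 0·16/19 + 1·20/247 + 2·1/13 = 58/247 ≤ 1. For μ ≤ 1 with offspring not concentrated at 1, the Galton-Watson process goes extinct almost surely, so q = 1.
(Algebraic check: The pgf is f(s) = 16/19 + 20/247·s + 1/13·s². The extinction probability q is the smallest fixed point of f in [0, 1]. Setting s = f(s):
  1/13·s² + (20/247 − 1)·s + 16/19 = 0
  1/13·s² − (16/19 + 1/13)·s + 16/19 = 0
which factors as (s − 1)·(1/13·s − 16/19) = 0, giving roots s = 1 and s = (16/19)/(1/13) = 208/19. Since 208/19 ≥ 1, the smallest root in [0, 1] is s = 1.)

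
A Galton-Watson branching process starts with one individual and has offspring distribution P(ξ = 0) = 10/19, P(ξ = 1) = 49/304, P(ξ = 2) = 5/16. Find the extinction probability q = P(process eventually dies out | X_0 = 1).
q = 1

Mean offspring μ = 0·10/19 + 1·49/304 + 2·5/16 = 239/304 ≤ 1. For μ ≤ 1 with offspring not concentrated at 1, the Galton-Watson process goes extinct almost surely, so q = 1.
(Algebraic check: The pgf is f(s) = 10/19 + 49/304·s + 5/16·s². The extinction probability q is the smallest fixed point of f in [0, 1]. Setting s = f(s):
  5/16·s² + (49/304 − 1)·s + 10/19 = 0
  5/16·s² − (10/19 + 5/16)·s + 10/19 = 0
which factors as (s − 1)·(5/16·s − 10/19) = 0, giving roots s = 1 and s = (10/19)/(5/16) = 32/19. Since 32/19 ≥ 1, the smallest root in [0, 1] is s = 1.)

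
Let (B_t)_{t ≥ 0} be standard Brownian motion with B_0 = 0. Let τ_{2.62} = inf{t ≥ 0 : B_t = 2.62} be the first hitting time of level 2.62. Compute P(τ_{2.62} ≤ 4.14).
P(τ_{2.62} ≤ 4.14) = 2(1 − Φ(2.62/√4.14)) = 2(1 − Φ(1.2877)) ≈ 0.1979

By the reflection principle for standard BM, P(τ_b ≤ t) = 2 · P(B_t ≥ b). Since B_t ~ N(0, t), P(B_t ≥ 2.62) = 1 − Φ(2.62/√t) = 1 − Φ(2.62/√4.14) = 1 − Φ(1.2877) ≈ 0.09893. Doubling: P(τ_{2.62} ≤ 4.14) ≈ 2 · 0.09893 = 0.19786 ≈ 0.1979.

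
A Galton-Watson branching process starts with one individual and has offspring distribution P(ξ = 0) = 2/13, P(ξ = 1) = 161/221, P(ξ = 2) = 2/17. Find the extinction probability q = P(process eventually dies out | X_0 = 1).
q = 1

Mean offspring μ = 0·2/13 + 1·161/221 + 2·2/17 = 213/221 ≤ 1. For μ ≤ 1 with offspring not concentrated at 1, the Galton-Watson process goes extinct almost surely, so q = 1.
(Algebraic check: The pgf is f(s) = 2/13 + 161/221·s + 2/17·s². The extinction probability q is the smallest fixed point of f in [0, 1]. Setting s = f(s):
  2/17·s² + (161/221 − 1)·s + 2/13 = 0
  2/17·s² − (2/13 + 2/17)·s + 2/13 = 0
which factors as (s − 1)·(2/17·s − 2/13) = 0, giving roots s = 1 and s = (2/13)/(2/17) = 17/13. Since 17/13 ≥ 1, the smallest root in [0, 1] is s = 1.)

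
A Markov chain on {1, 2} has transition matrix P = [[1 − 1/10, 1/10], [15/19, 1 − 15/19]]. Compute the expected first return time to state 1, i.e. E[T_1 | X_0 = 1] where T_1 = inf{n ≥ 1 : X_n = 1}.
E[T_1 | X_0 = 1] = 1/π_1 = 169/150

For an irreducible recurrent Markov chain with stationary distribution π, E[T_i | X_0 = i] = 1/π_i (Kac's formula). Here π_1 = (15/19)/(1/10 + 15/19) = (15/19)/(169/190) = 150/169, so E[T_1 | X_0 = 1] = 1/π_1 = (1/10 + 15/19)/(15/19) = (169/190)/(15/19) = 169/150.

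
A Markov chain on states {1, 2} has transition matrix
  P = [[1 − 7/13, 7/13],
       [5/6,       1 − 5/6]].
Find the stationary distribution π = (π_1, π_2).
π_1 = 65/107, π_2 = 42/107

Solve πP = π with π_1 + π_2 = 1. From πP = π: π_1 · (1 − 7/13) + π_2 · 5/6 = π_1 ⇒ π_2 · 5/6 = π_1 · 7/13 ⇒ π_2/π_1 = (7/13)/(5/6) = 42/65. Together with π_1 + π_2 = 1:
  π_1 = (5/6)/(7/13 + 5/6) = (5/6)/(107/78) = 65/107,
  π_2 = (7/13)/(7/13 + 5/6) = (7/13)/(107/78) = 42/107.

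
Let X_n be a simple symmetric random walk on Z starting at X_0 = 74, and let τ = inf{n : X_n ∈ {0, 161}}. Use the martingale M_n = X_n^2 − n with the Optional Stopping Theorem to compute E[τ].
E[τ] = 6438

M_n = X_n^2 − n is a martingale (since E[X_{n+1}^2 | F_n] = X_n^2 + 1). By OST (τ has finite mean in a bounded region), E[M_τ] = E[M_0] = X_0^2 − 0 = 74^2 = 5476. Also E[M_τ] = E[X_τ^2] − E[τ]. The walk exits at 0 or 161, with P(hit 161 first) = 74/161, so E[X_τ^2] = 161^2 · 74/161 + 0 = 11914. Thus E[τ] = E[X_τ^2] − E[M_τ] = 11914 − 5476 = 6438 = 74(161 − 74) = 6438.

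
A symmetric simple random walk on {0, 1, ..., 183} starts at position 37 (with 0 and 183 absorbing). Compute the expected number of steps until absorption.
E[τ | X_0 = 37] = 5402

Let v_k = E[τ | X_0 = k]. Boundary: v_0 = v_183 = 0. Recurrence: v_k = 1 + (v_{k-1} + v_{k+1})/2 for 1 ≤ k ≤ 182. The particular solution to v_k − (v_{k-1} + v_{k+1})/2 = 1 is v_k = −k^2. Adding homogeneous solution A + B k and matching boundaries gives v_k = k (183 − k). Substituting k = 37: v_37 = 37 · 146 = 5402.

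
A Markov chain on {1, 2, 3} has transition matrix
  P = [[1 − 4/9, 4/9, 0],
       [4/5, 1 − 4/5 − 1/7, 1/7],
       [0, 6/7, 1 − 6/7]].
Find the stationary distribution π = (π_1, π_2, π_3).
π = (54/89, 30/89, 5/89)

This is a birth-death chain on three states, which satisfies detailed balance: π_1 · P_{12} = π_2 · P_{21} and π_2 · P_{23} = π_3 · P_{32}.
From π_1 · 4/9 = π_2 · 4/5: π_2/π_1 = (4/9)/(4/5) = 5/9.
From π_2 · 1/7 = π_3 · 6/7: π_3/π_2 = (1/7)/(6/7) = 1/6.
Take π_1 proportional to 1; then unnormalized π = (1, 5/9, 5/54). Normalize by dividing by the sum 89/54:
  π = (54/89, 30/89, 5/89).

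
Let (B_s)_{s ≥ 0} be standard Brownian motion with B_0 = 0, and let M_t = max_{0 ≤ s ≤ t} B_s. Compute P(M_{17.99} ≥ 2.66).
P(M_{17.99} ≥ 2.66) = 2·P(B_{17.99} ≥ 2.66) = 2(1 − Φ(2.66/√17.99)) ≈ 0.5306

By the reflection principle for Brownian motion, P(M_t ≥ a) = 2 · P(B_t ≥ a) for a ≥ 0. Since B_t ~ N(0, t), P(B_t ≥ 2.66) = 1 − Φ(2.66/√t) = 1 − Φ(2.66/√17.99) = 1 − Φ(0.6271). So
  P(M_{17.99} ≥ 2.66) = 2(1 − Φ(0.6271)) ≈ 0.5306.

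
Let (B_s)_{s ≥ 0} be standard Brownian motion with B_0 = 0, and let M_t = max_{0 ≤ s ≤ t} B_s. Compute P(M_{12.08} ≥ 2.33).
P(M_{12.08} ≥ 2.33) = 2·P(B_{12.08} ≥ 2.33) = 2(1 − Φ(2.33/√12.08)) ≈ 0.5026

By the reflection principle for Brownian motion, P(M_t ≥ a) = 2 · P(B_t ≥ a) for a ≥ 0. Since B_t ~ N(0, t), P(B_t ≥ 2.33) = 1 − Φ(2.33/√t) = 1 − Φ(2.33/√12.08) = 1 − Φ(0.6704). So
  P(M_{12.08} ≥ 2.33) = 2(1 − Φ(0.6704)) ≈ 0.5026.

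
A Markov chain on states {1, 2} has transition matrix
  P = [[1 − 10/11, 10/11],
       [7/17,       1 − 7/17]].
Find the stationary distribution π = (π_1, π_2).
π_1 = 77/247, π_2 = 170/247

Solve πP = π with π_1 + π_2 = 1. From πP = π: π_1 · (1 − 10/11) + π_2 · 7/17 = π_1 ⇒ π_2 · 7/17 = π_1 · 10/11 ⇒ π_2/π_1 = (10/11)/(7/17) = 170/77. Together with π_1 + π_2 = 1:
  π_1 = (7/17)/(10/11 + 7/17) = (7/17)/(247/187) = 77/247,
  π_2 = (10/11)/(10/11 + 7/17) = (10/11)/(247/187) = 170/247.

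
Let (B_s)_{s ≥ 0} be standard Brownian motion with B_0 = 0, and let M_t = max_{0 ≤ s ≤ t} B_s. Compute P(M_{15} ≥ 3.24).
P(M_{15} ≥ 3.24) = 2·P(B_{15} ≥ 3.24) = 2(1 − Φ(3.24/√15)) ≈ 0.4028

By the reflection principle for Brownian motion, P(M_t ≥ a) = 2 · P(B_t ≥ a) for a ≥ 0. Since B_t ~ N(0, t), P(B_t ≥ 3.24) = 1 − Φ(3.24/√t) = 1 − Φ(3.24/√15) = 1 − Φ(0.8366). So
  P(M_{15} ≥ 3.24) = 2(1 − Φ(0.8366)) ≈ 0.4028.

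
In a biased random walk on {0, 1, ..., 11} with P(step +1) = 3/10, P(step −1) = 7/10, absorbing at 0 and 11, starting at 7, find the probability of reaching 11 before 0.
P(hit 11 before 0) = (1 − (7/3)^7) / (1 − (7/3)^11) = 16632459/494287399

Let u_k denote P(reach 11 before 0 | start at k). Boundary: u_0 = 0, u_11 = 1. Recurrence: u_k = 3/10·u_{k+1} + 7/10·u_{k-1} for 1 ≤ k ≤ 10. Try u_k = A + B·r^k with r = q/p = (7/10)/(3/10) = 7/3. Substitution satisfies the recurrence; boundary conditions give:
  u_k = (1 − r^k) / (1 − r^N) = (1 − (7/3)^7) / (1 − (7/3)^11) = 16632459/494287399.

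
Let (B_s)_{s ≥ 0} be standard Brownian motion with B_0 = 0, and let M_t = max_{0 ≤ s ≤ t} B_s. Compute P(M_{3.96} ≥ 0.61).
P(M_{3.96} ≥ 0.61) = 2·P(B_{3.96} ≥ 0.61) = 2(1 − Φ(0.61/√3.96)) ≈ 0.7592

By the reflection principle for Brownian motion, P(M_t ≥ a) = 2 · P(B_t ≥ a) for a ≥ 0. Since B_t ~ N(0, t), P(B_t ≥ 0.61) = 1 − Φ(0.61/√t) = 1 − Φ(0.61/√3.96) = 1 − Φ(0.3065). So
  P(M_{3.96} ≥ 0.61) = 2(1 − Φ(0.3065)) ≈ 0.7592.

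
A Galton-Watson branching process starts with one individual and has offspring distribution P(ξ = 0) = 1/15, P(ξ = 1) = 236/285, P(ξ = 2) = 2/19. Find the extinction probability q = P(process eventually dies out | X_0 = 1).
q = 19/30

The pgf is f(s) = 1/15 + 236/285·s + 2/19·s². The extinction probability q is the smallest fixed point of f in [0, 1]. Setting s = f(s):
  2/19·s² + (236/285 − 1)·s + 1/15 = 0
  2/19·s² − (1/15 + 2/19)·s + 1/15 = 0
which factors as (s − 1)·(2/19·s − 1/15) = 0, giving roots s = 1 and s = (1/15)/(2/19) = 19/30.
Mean offspring μ = 236/285 + 2·2/19 = 296/285 > 1 (supercritical), so q < 1. The extinction probability is the smaller root: q = (1/15)/(2/19) = 19/30.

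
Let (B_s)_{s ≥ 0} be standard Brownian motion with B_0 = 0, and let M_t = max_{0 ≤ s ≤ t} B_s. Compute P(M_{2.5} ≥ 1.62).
P(M_{2.5} ≥ 1.62) = 2·P(B_{2.5} ≥ 1.62) = 2(1 − Φ(1.62/√2.5)) ≈ 0.3056

By the reflection principle for Brownian motion, P(M_t ≥ a) = 2 · P(B_t ≥ a) for a ≥ 0. Since B_t ~ N(0, t), P(B_t ≥ 1.62) = 1 − Φ(1.62/√t) = 1 − Φ(1.62/√2.5) = 1 − Φ(1.0246). So
  P(M_{2.5} ≥ 1.62) = 2(1 − Φ(1.0246)) ≈ 0.3056.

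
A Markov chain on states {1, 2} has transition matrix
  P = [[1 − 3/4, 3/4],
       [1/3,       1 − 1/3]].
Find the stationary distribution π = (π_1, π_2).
π_1 = 4/13, π_2 = 9/13

Solve πP = π with π_1 + π_2 = 1. From πP = π: π_1 · (1 − 3/4) + π_2 · 1/3 = π_1 ⇒ π_2 · 1/3 = π_1 · 3/4 ⇒ π_2/π_1 = (3/4)/(1/3) = 9/4. Together with π_1 + π_2 = 1:
  π_1 = (1/3)/(3/4 + 1/3) = (1/3)/(13/12) = 4/13,
  π_2 = (3/4)/(3/4 + 1/3) = (3/4)/(13/12) = 9/13.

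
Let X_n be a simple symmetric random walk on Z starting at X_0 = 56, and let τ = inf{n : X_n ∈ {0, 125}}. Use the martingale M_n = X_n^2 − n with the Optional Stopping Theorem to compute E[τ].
E[τ] = 3864

M_n = X_n^2 − n is a martingale (since E[X_{n+1}^2 | F_n] = X_n^2 + 1). By OST (τ has finite mean in a bounded region), E[M_τ] = E[M_0] = X_0^2 − 0 = 56^2 = 3136. Also E[M_τ] = E[X_τ^2] − E[τ]. The walk exits at 0 or 125, with P(hit 125 first) = 56/125, so E[X_τ^2] = 125^2 · 56/125 + 0 = 7000. Thus E[τ] = E[X_τ^2] − E[M_τ] = 7000 − 3136 = 3864 = 56(125 − 56) = 3864.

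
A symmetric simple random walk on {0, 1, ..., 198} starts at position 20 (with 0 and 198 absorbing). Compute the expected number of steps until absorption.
E[τ | X_0 = 20] = 3560

Let v_k = E[τ | X_0 = k]. Boundary: v_0 = v_198 = 0. Recurrence: v_k = 1 + (v_{k-1} + v_{k+1})/2 for 1 ≤ k ≤ 197. The particular solution to v_k − (v_{k-1} + v_{k+1})/2 = 1 is v_k = −k^2. Adding homogeneous solution A + B k and matching boundaries gives v_k = k (198 − k). Substituting k = 20: v_20 = 20 · 178 = 3560.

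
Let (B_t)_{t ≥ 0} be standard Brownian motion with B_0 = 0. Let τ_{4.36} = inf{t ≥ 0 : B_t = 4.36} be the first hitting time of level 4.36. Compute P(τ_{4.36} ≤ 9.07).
P(τ_{4.36} ≤ 9.07) = 2(1 − Φ(4.36/√9.07)) = 2(1 − Φ(1.4477)) ≈ 0.1477

By the reflection principle for standard BM, P(τ_b ≤ t) = 2 · P(B_t ≥ b). Since B_t ~ N(0, t), P(B_t ≥ 4.36) = 1 − Φ(4.36/√t) = 1 − Φ(4.36/√9.07) = 1 − Φ(1.4477) ≈ 0.07385. Doubling: P(τ_{4.36} ≤ 9.07) ≈ 2 · 0.07385 = 0.14770 ≈ 0.1477.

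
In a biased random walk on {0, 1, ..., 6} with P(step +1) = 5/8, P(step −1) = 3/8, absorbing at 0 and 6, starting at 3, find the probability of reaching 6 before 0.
P(hit 6 before 0) = (1 − (3/5)^3) / (1 − (3/5)^6) = 125/152

Let u_k denote P(reach 6 before 0 | start at k). Boundary: u_0 = 0, u_6 = 1. Recurrence: u_k = 5/8·u_{k+1} + 3/8·u_{k-1} for 1 ≤ k ≤ 5. Try u_k = A + B·r^k with r = q/p = (3/8)/(5/8) = 3/5. Substitution satisfies the recurrence; boundary conditions give:
  u_k = (1 − r^k) / (1 − r^N) = (1 − (3/5)^3) / (1 − (3/5)^6) = 125/152.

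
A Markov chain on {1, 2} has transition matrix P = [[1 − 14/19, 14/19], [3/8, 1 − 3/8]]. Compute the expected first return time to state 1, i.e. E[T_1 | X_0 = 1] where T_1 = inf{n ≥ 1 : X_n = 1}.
E[T_1 | X_0 = 1] = 1/π_1 = 169/57

For an irreducible recurrent Markov chain with stationary distribution π, E[T_i | X_0 = i] = 1/π_i (Kac's formula). Here π_1 = (3/8)/(14/19 + 3/8) = (3/8)/(169/152) = 57/169, so E[T_1 | X_0 = 1] = 1/π_1 = (14/19 + 3/8)/(3/8) = (169/152)/(3/8) = 169/57.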